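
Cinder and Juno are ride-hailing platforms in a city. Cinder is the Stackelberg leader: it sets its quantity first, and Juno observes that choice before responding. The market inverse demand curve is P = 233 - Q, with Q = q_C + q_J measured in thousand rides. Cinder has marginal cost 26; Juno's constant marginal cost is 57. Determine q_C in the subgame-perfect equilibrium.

Solve by backward induction. Given q_C, the follower Juno maximises π_J = (233 - q_C - q_J)q_J - 57q_J.
∂π_J/∂q_J = 176 - q_C - 2q_J = 0 gives the reaction function q_J = (176 - q_C)/2.
Cinder substitutes q_J(q_C) into its own profit: π_C = q_C(233 - q_C - (176 - q_C)/2) - 26q_C = (145 - (1/2)q_C)q_C - 26q_C.
Maximising: ∂π_C/∂q_C = 119 - q_C = 0, giving q_C = 119.
Then q_J = (176 - 119)/2 = 57/2.

119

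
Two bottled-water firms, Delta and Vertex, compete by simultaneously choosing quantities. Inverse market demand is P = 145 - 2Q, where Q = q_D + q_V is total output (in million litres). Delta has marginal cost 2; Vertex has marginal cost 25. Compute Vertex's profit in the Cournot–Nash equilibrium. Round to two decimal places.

Delta's profit: π_D = (145 - 2Q)q_D - (2q_D). Setting ∂π_D/∂q_D = 0: 143 - 4q_D - 2(q_V) = 0.
Vertex's profit: π_V = (145 - 2Q)q_V - (25q_V). Setting ∂π_V/∂q_V = 0: 120 - 4q_V - 2(q_D) = 0.
So q_D = (143 - 2q_V)/4 and q_V = (120 - 2q_D)/4.
Substituting one into the other gives q_D = 83/3 and q_V = 97/6.
Price P = 145 - 2·(263/6) = 172/3.
Vertex's profit: (172/3 - 25)·(97/6) = 522.7222.

522.72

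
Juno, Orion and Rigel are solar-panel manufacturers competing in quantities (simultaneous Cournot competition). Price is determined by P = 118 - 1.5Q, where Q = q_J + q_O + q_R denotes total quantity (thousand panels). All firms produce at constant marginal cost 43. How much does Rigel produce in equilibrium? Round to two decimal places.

12.50

A representative firm's profit is π_i = q_i(118 - 1.5Q) - 43q_i.
Setting ∂π_i/∂q_i = 0 with rivals' quantities fixed: 75 - 3q_i - (3/2)·Σ_{j≠i} q_j = 0.
With identical firms every q_j equals q_i, so Σ_{j≠i} q_j = 2q_i and 75 = 6q_i, giving q_i = 25/2.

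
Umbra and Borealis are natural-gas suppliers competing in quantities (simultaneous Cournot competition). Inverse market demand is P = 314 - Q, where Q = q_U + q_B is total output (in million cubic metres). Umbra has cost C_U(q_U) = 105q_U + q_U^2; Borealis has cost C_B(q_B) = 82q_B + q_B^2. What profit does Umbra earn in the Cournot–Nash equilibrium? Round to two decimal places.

3242.81

Umbra's profit: π_U = (314 - Q)q_U - (105q_U + q_U²). Setting ∂π_U/∂q_U = 0: 209 - 4q_U - (q_B) = 0.
Borealis's first-order condition: 232 - 4q_B - (q_U) = 0.
Best responses: q_U = (209 - q_B)/4, q_B = (232 - q_U)/4.
Substituting one into the other gives q_U = 604/15 and q_B = 719/15.
Price P = 314 - 441/5 = 1129/5.
Umbra's profit: (1129/5)·(604/15) - 105·(604/15) - (604/15)² = 3242.8089.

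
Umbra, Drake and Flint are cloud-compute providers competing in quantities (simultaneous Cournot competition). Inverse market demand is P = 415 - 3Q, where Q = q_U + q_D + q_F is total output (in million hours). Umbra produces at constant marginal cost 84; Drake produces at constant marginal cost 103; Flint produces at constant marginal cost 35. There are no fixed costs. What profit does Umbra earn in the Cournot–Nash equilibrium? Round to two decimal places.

Umbra's profit: π_U = (415 - 3Q)q_U - (84q_U). Setting ∂π_U/∂q_U = 0: 331 - 6q_U - 3(q_D + q_F) = 0.
Drake's profit: π_D = (415 - 3Q)q_D - (103q_D). Setting ∂π_D/∂q_D = 0: 312 - 6q_D - 3(q_U + q_F) = 0.
Flint's first-order condition: 380 - 6q_F - 3(q_U + q_D) = 0.
Adding the 3 first-order conditions: 1023 − 12Q = 0, so Q = 341/4.
Back-substituting: q_U = (331 − 1023/4)/3 = 301/12, q_D = (312 − 1023/4)/3 = 75/4, q_F = (380 − 1023/4)/3 = 497/12.
Price P = 415 - 3·(341/4) = 637/4.
Umbra's profit: (637/4 - 84)·(301/12) = 1887.5208.

1887.52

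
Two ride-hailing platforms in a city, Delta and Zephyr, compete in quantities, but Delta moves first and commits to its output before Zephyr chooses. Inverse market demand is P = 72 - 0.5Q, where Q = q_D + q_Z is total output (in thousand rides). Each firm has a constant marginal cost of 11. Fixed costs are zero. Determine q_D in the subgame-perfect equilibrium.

The follower Zephyr best-responds to any q_D: π_Z = (72 - 0.5Q)q_Z - 11q_Z.
Follower FOC: 61 - (1/2)q_D - q_Z = 0, so q_Z(q_D) = (61 - (1/2)q_D).
Delta substitutes q_Z(q_D) into its own profit: π_D = q_D(72 - (1/2)q_D - (61 - (1/2)q_D)/2) - 11q_D = (83/2 - (1/4)q_D)q_D - 11q_D.
Leader FOC: 61/2 - (1/2)q_D = 0, so q_D = 61.
Then q_Z = (61 - (1/2)·61) = 61/2.

61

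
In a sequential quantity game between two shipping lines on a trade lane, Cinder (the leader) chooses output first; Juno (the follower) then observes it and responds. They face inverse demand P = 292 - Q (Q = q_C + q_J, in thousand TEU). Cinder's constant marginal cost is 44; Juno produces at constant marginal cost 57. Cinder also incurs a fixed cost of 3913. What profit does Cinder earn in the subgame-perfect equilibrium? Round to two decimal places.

4602.13

Solve by backward induction. Given q_C, the follower Juno maximises π_J = (292 - q_C - q_J)q_J - 57q_J.
Setting the follower's marginal profit to zero, 235 - q_C - 2q_J = 0, i.e. q_J = (235 - q_C)/2.
Cinder substitutes q_J(q_C) into its own profit: π_C = q_C(292 - q_C - (235 - q_C)/2) - 44q_C = (349/2 - (1/2)q_C)q_C - 44q_C.
Maximising: ∂π_C/∂q_C = 261/2 - q_C = 0, giving q_C = 261/2.
Then q_J = (235 - 261/2)/2 = 209/4.
Price P = 292 - 731/4 = 437/4.
Cinder's profit: (437/4 - 44)·(261/2) - 3913 = 4602.1250.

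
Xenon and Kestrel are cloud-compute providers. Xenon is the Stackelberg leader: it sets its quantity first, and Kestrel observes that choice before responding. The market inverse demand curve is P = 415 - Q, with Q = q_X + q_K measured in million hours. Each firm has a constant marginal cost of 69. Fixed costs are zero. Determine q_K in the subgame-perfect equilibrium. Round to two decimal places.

86.50

Solve by backward induction. Given q_X, the follower Kestrel maximises π_K = (415 - q_X - q_K)q_K - 69q_K.
Setting the follower's marginal profit to zero, 346 - q_X - 2q_K = 0, i.e. q_K = (346 - q_X)/2.
The leader anticipates this reaction. Substituting into P = 415 - Q gives P = 242 - (1/2)q_X, so π_X = (242 - (1/2)q_X)q_X - 69q_X.
Maximising: ∂π_X/∂q_X = 173 - q_X = 0, giving q_X = 173.
Then q_K = (346 - 173)/2 = 173/2.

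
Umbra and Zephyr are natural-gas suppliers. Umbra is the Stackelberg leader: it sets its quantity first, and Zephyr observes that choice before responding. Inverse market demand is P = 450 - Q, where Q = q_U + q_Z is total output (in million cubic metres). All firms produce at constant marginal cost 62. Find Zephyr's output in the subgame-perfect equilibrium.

97

The follower Zephyr best-responds to any q_U: π_Z = (450 - Q)q_Z - 62q_Z.
∂π_Z/∂q_Z = 388 - q_U - 2q_Z = 0 gives the reaction function q_Z = (388 - q_U)/2.
Umbra substitutes q_Z(q_U) into its own profit: π_U = q_U(450 - q_U - (388 - q_U)/2) - 62q_U = (256 - (1/2)q_U)q_U - 62q_U.
Maximising: ∂π_U/∂q_U = 194 - q_U = 0, giving q_U = 194.
Then q_Z = (388 - 194)/2 = 97.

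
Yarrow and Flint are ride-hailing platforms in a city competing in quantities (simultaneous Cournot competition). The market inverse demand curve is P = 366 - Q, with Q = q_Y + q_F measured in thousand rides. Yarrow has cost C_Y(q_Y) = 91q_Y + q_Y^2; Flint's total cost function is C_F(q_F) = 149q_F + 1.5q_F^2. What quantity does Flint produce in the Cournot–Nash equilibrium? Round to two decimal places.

Yarrow's profit: π_Y = (366 - Q)q_Y - (91q_Y + q_Y²). Setting ∂π_Y/∂q_Y = 0: 275 - 4q_Y - (q_F) = 0.
Flint's profit: π_F = (366 - Q)q_F - (149q_F + (3/2)q_F²). Setting ∂π_F/∂q_F = 0: 217 - 5q_F - (q_Y) = 0.
Best responses: q_Y = (275 - q_F)/4, q_F = (217 - q_Y)/5.
Substituting one into the other gives q_Y = 1158/19 and q_F = 593/19.

31.21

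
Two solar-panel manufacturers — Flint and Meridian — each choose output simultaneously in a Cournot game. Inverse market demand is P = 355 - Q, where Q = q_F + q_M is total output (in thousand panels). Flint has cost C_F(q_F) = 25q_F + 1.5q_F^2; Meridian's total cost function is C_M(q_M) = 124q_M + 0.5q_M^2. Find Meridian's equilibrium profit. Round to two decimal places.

5208.86

Flint's profit: π_F = (355 - Q)q_F - (25q_F + (3/2)q_F²). Setting ∂π_F/∂q_F = 0: 330 - 5q_F - (q_M) = 0.
Meridian's profit: π_M = (355 - Q)q_M - (124q_M + (1/2)q_M²). Setting ∂π_M/∂q_M = 0: 231 - 3q_M - (q_F) = 0.
Rearranging gives the reaction functions q_F = (330 - q_M)/5 and q_M = (231 - q_F)/3.
Solving the pair: q_F = 759/14, q_M = 825/14.
Price P = 355 - 792/7 = 1693/7.
Meridian's profit: (1693/7)·(825/14) - 124·(825/14) - (1/2)(825/14)² = 5208.8648.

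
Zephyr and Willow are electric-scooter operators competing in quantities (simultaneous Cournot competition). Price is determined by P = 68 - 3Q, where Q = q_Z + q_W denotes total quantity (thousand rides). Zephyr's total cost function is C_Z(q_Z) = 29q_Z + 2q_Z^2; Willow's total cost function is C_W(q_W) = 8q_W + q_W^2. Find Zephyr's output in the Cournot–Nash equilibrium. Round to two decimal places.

1.86

Zephyr's profit: π_Z = (68 - 3Q)q_Z - (29q_Z + 2q_Z²). Setting ∂π_Z/∂q_Z = 0: 39 - 10q_Z - 3(q_W) = 0.
Willow's profit: π_W = (68 - 3Q)q_W - (8q_W + q_W²). Setting ∂π_W/∂q_W = 0: 60 - 8q_W - 3(q_Z) = 0.
Rearranging gives the reaction functions q_Z = (39 - 3q_W)/10 and q_W = (60 - 3q_Z)/8.
Solving the pair: q_Z = 132/71, q_W = 483/71.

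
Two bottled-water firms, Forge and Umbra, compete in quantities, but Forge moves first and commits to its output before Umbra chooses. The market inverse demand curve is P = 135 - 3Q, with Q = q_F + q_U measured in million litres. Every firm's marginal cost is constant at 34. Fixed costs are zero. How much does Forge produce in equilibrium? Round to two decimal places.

16.83

Solve by backward induction. Given q_F, the follower Umbra maximises π_U = (135 - 3q_F - 3q_U)q_U - 34q_U.
Follower FOC: 101 - 3q_F - 6q_U = 0, so q_U(q_F) = (101 - 3q_F)/6.
The leader anticipates this reaction. Substituting into P = 135 - 3Q gives P = 169/2 - (3/2)q_F, so π_F = (169/2 - (3/2)q_F)q_F - 34q_F.
The leader's first-order condition 101/2 - 3q_F = 0 yields q_F = 101/6.
Then q_U = (101 - 3·(101/6))/6 = 101/12.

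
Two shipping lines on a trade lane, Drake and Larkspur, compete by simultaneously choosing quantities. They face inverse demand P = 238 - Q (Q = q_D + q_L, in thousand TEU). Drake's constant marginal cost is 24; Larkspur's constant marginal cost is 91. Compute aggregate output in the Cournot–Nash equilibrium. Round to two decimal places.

120.33

Drake's profit: π_D = (238 - Q)q_D - (24q_D). Setting ∂π_D/∂q_D = 0: 214 - 2q_D - (q_L) = 0.
Larkspur's first-order condition: 147 - 2q_L - (q_D) = 0.
Best responses: q_D = (214 - q_L)/2, q_L = (147 - q_D)/2.
Solving the pair: q_D = 281/3, q_L = 80/3.
Total output Q = 281/3 + 80/3 = 361/3.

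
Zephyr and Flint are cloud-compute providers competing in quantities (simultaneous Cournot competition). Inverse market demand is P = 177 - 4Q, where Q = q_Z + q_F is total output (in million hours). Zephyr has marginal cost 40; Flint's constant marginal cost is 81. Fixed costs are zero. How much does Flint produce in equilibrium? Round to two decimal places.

Zephyr's profit: π_Z = (177 - 4Q)q_Z - (40q_Z). Setting ∂π_Z/∂q_Z = 0: 137 - 8q_Z - 4(q_F) = 0.
Flint's first-order condition: 96 - 8q_F - 4(q_Z) = 0.
So q_Z = (137 - 4q_F)/8 and q_F = (96 - 4q_Z)/8.
Substituting one into the other gives q_Z = 89/6 and q_F = 55/12.

4.58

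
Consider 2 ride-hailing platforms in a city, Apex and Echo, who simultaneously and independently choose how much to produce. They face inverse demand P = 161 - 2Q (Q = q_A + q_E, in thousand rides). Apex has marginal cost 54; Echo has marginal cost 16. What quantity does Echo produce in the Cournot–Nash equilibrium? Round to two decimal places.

Apex's profit: π_A = (161 - 2Q)q_A - (54q_A). Setting ∂π_A/∂q_A = 0: 107 - 4q_A - 2(q_E) = 0.
Echo's profit: π_E = (161 - 2Q)q_E - (16q_E). Setting ∂π_E/∂q_E = 0: 145 - 4q_E - 2(q_A) = 0.
Best responses: q_A = (107 - 2q_E)/4, q_E = (145 - 2q_A)/4.
Substituting one into the other gives q_A = 23/2 and q_E = 61/2.

30.50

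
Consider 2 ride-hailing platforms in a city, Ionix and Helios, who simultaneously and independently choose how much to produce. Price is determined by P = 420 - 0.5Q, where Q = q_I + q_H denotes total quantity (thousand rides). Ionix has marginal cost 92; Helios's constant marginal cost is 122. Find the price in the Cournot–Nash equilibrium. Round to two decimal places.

Ionix's profit: π_I = (420 - 0.5Q)q_I - (92q_I). Setting ∂π_I/∂q_I = 0: 328 - q_I - (1/2)(q_H) = 0.
Helios's profit: π_H = (420 - 0.5Q)q_H - (122q_H). Setting ∂π_H/∂q_H = 0: 298 - q_H - (1/2)(q_I) = 0.
Rearranging gives the reaction functions q_I = (328 - (1/2)q_H) and q_H = (298 - (1/2)q_I).
Solving the pair: q_I = 716/3, q_H = 536/3.
Total output Q = 1252/3, so price P = 420 - (1/2)·(1252/3) = 634/3.

211.33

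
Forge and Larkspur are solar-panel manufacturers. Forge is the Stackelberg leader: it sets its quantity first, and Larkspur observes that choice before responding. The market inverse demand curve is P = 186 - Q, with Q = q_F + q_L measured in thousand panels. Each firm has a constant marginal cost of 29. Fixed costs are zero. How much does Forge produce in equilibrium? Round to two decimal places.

Solve by backward induction. Given q_F, the follower Larkspur maximises π_L = (186 - q_F - q_L)q_L - 29q_L.
Follower FOC: 157 - q_F - 2q_L = 0, so q_L(q_F) = (157 - q_F)/2.
Forge substitutes q_L(q_F) into its own profit: π_F = q_F(186 - q_F - (157 - q_F)/2) - 29q_F = (215/2 - (1/2)q_F)q_F - 29q_F.
Maximising: ∂π_F/∂q_F = 157/2 - q_F = 0, giving q_F = 157/2.
Then q_L = (157 - 157/2)/2 = 157/4.

78.50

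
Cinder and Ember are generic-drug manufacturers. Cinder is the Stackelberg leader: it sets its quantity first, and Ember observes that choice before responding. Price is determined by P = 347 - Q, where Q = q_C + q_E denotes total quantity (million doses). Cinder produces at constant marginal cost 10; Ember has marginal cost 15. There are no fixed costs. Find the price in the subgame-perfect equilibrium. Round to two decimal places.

The follower Ember best-responds to any q_C: π_E = (347 - Q)q_E - 15q_E.
Setting the follower's marginal profit to zero, 332 - q_C - 2q_E = 0, i.e. q_E = (332 - q_C)/2.
Cinder substitutes q_E(q_C) into its own profit: π_C = q_C(347 - q_C - (332 - q_C)/2) - 10q_C = (181 - (1/2)q_C)q_C - 10q_C.
Leader FOC: 171 - q_C = 0, so q_C = 171.
Then q_E = (332 - 171)/2 = 161/2.
Total output Q = 503/2, so price P = 347 - 503/2 = 191/2.

95.50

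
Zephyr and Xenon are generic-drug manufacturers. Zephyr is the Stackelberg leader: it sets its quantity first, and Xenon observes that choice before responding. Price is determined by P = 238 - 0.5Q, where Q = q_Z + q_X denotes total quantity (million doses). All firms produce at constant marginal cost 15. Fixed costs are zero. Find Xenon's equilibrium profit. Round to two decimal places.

The follower Xenon best-responds to any q_Z: π_X = (238 - 0.5Q)q_X - 15q_X.
∂π_X/∂q_X = 223 - (1/2)q_Z - q_X = 0 gives the reaction function q_X = (223 - (1/2)q_Z).
Zephyr substitutes q_X(q_Z) into its own profit: π_Z = q_Z(238 - (1/2)q_Z - (223 - (1/2)q_Z)/2) - 15q_Z = (253/2 - (1/4)q_Z)q_Z - 15q_Z.
Leader FOC: 223/2 - (1/2)q_Z = 0, so q_Z = 223.
Then q_X = (223 - (1/2)·223) = 223/2.
Price P = 238 - (1/2)·(669/2) = 283/4.
Xenon's profit: (283/4 - 15)·(223/2) = 6216.1250.

6216.13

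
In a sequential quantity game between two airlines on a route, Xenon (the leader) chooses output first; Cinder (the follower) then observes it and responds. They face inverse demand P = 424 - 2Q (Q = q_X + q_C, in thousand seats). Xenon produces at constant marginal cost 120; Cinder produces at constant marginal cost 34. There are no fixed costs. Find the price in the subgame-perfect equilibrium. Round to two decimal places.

The follower Cinder best-responds to any q_X: π_C = (424 - 2Q)q_C - 34q_C.
Setting the follower's marginal profit to zero, 390 - 2q_X - 4q_C = 0, i.e. q_C = (390 - 2q_X)/4.
Xenon substitutes q_C(q_X) into its own profit: π_X = q_X(424 - 2q_X - (390 - 2q_X)/2) - 120q_X = (229 - q_X)q_X - 120q_X.
Maximising: ∂π_X/∂q_X = 109 - 2q_X = 0, giving q_X = 109/2.
Then q_C = (390 - 2·(109/2))/4 = 281/4.
Total output Q = 499/4, so price P = 424 - 2·(499/4) = 349/2.

174.50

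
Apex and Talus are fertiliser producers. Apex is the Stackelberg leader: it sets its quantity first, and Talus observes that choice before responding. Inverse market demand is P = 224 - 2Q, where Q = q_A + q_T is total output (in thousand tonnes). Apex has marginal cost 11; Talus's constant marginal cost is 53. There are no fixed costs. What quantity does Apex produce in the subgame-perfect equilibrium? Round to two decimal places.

The follower Talus best-responds to any q_A: π_T = (224 - 2Q)q_T - 53q_T.
Follower FOC: 171 - 2q_A - 4q_T = 0, so q_T(q_A) = (171 - 2q_A)/4.
The leader anticipates this reaction. Substituting into P = 224 - 2Q gives P = 277/2 - q_A, so π_A = (277/2 - q_A)q_A - 11q_A.
The leader's first-order condition 255/2 - 2q_A = 0 yields q_A = 255/4.
Then q_T = (171 - 2·(255/4))/4 = 87/8.

63.75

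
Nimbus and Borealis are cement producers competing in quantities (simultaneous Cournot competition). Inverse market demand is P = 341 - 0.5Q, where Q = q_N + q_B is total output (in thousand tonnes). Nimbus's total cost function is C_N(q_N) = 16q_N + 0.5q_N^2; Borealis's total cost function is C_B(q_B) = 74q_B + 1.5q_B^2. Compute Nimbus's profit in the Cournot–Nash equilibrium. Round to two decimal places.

22655.11

Nimbus's profit: π_N = (341 - 0.5Q)q_N - (16q_N + (1/2)q_N²). Setting ∂π_N/∂q_N = 0: 325 - 2q_N - (1/2)(q_B) = 0.
Borealis's profit: π_B = (341 - 0.5Q)q_B - (74q_B + (3/2)q_B²). Setting ∂π_B/∂q_B = 0: 267 - 4q_B - (1/2)(q_N) = 0.
Best responses: q_N = (325 - (1/2)q_B)/2, q_B = (267 - (1/2)q_N)/4.
Substituting one into the other gives q_N = 150.5161 and q_B = 1486/31.
Price P = 341 - (1/2)·198.4516 = 241.7742.
Nimbus's profit: 241.7742·150.5161 - 16·150.5161 - (1/2)·150.5161² = 22655.1051.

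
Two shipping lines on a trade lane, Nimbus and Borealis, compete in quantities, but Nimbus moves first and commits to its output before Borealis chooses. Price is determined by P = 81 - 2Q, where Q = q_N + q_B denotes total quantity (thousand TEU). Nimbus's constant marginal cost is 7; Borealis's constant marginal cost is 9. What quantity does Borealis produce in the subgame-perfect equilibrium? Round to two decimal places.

8.50

Solve by backward induction. Given q_N, the follower Borealis maximises π_B = (81 - 2q_N - 2q_B)q_B - 9q_B.
∂π_B/∂q_B = 72 - 2q_N - 4q_B = 0 gives the reaction function q_B = (72 - 2q_N)/4.
The leader anticipates this reaction. Substituting into P = 81 - 2Q gives P = 45 - q_N, so π_N = (45 - q_N)q_N - 7q_N.
Maximising: ∂π_N/∂q_N = 38 - 2q_N = 0, giving q_N = 19.
Then q_B = (72 - 2·19)/4 = 17/2.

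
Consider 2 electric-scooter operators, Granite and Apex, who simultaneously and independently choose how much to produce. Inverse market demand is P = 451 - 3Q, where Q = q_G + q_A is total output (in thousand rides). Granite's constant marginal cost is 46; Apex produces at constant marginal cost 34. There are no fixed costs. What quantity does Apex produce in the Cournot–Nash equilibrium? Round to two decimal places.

47.67

Granite's profit: π_G = (451 - 3Q)q_G - (46q_G). Setting ∂π_G/∂q_G = 0: 405 - 6q_G - 3(q_A) = 0.
Apex's profit: π_A = (451 - 3Q)q_A - (34q_A). Setting ∂π_A/∂q_A = 0: 417 - 6q_A - 3(q_G) = 0.
So q_G = (405 - 3q_A)/6 and q_A = (417 - 3q_G)/6.
Substituting one into the other gives q_G = 131/3 and q_A = 143/3.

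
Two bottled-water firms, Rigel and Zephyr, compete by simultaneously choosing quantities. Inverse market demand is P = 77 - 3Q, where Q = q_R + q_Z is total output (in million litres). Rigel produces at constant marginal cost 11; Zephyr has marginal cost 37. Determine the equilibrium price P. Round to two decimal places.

41.67

Rigel's profit: π_R = (77 - 3Q)q_R - (11q_R). Setting ∂π_R/∂q_R = 0: 66 - 6q_R - 3(q_Z) = 0.
Zephyr's first-order condition: 40 - 6q_Z - 3(q_R) = 0.
Rearranging gives the reaction functions q_R = (66 - 3q_Z)/6 and q_Z = (40 - 3q_R)/6.
Solving the pair: q_R = 92/9, q_Z = 14/9.
Total output Q = 106/9, so price P = 77 - 3·(106/9) = 125/3.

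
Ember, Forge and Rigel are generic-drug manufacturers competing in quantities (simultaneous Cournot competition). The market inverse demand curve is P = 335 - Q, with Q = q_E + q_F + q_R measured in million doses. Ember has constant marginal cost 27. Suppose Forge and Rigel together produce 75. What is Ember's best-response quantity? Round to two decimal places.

With rivals' combined output fixed at 75, Ember's profit is π_E = (335 - 75 - q_E)q_E - (27q_E) = (260 - q_E)q_E - (27q_E).
∂π_E/∂q_E = 233 - 2q_E = 0, so q_E = 233/2.

116.50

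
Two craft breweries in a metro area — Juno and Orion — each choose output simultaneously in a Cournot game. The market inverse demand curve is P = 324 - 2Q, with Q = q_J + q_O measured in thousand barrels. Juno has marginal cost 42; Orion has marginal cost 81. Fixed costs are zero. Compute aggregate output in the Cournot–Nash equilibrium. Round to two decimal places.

87.50

Juno's profit: π_J = (324 - 2Q)q_J - (42q_J). Setting ∂π_J/∂q_J = 0: 282 - 4q_J - 2(q_O) = 0.
Orion's profit: π_O = (324 - 2Q)q_O - (81q_O). Setting ∂π_O/∂q_O = 0: 243 - 4q_O - 2(q_J) = 0.
So q_J = (282 - 2q_O)/4 and q_O = (243 - 2q_J)/4.
Solving the pair: q_J = 107/2, q_O = 34.
Total output Q = 107/2 + 34 = 175/2.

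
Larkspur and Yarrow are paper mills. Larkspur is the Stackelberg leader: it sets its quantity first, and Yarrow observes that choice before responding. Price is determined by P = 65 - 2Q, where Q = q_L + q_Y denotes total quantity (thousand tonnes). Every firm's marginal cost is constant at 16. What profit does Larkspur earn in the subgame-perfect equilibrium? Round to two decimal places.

150.06

The follower Yarrow best-responds to any q_L: π_Y = (65 - 2Q)q_Y - 16q_Y.
Follower FOC: 49 - 2q_L - 4q_Y = 0, so q_Y(q_L) = (49 - 2q_L)/4.
The leader anticipates this reaction. Substituting into P = 65 - 2Q gives P = 81/2 - q_L, so π_L = (81/2 - q_L)q_L - 16q_L.
Leader FOC: 49/2 - 2q_L = 0, so q_L = 49/4.
Then q_Y = (49 - 2·(49/4))/4 = 49/8.
Price P = 65 - 2·(147/8) = 113/4.
Larkspur's profit: (113/4 - 16)·(49/4) = 150.0625.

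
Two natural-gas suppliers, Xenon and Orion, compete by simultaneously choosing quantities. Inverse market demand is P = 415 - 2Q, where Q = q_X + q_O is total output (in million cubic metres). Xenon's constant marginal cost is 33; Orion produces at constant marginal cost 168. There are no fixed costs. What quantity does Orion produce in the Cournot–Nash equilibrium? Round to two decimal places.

Xenon's profit: π_X = (415 - 2Q)q_X - (33q_X). Setting ∂π_X/∂q_X = 0: 382 - 4q_X - 2(q_O) = 0.
Orion's profit: π_O = (415 - 2Q)q_O - (168q_O). Setting ∂π_O/∂q_O = 0: 247 - 4q_O - 2(q_X) = 0.
Best responses: q_X = (382 - 2q_O)/4, q_O = (247 - 2q_X)/4.
Substituting one into the other gives q_X = 517/6 and q_O = 56/3.

18.67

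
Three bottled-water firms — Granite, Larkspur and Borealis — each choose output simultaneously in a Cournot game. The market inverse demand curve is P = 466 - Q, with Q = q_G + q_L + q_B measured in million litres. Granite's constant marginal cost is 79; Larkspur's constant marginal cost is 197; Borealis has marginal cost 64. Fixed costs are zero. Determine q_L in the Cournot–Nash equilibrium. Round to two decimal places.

Granite's profit: π_G = (466 - Q)q_G - (79q_G). Setting ∂π_G/∂q_G = 0: 387 - 2q_G - (q_L + q_B) = 0.
Larkspur's profit: π_L = (466 - Q)q_L - (197q_L). Setting ∂π_L/∂q_L = 0: 269 - 2q_L - (q_G + q_B) = 0.
Borealis's profit: π_B = (466 - Q)q_B - (64q_B). Setting ∂π_B/∂q_B = 0: 402 - 2q_B - (q_G + q_L) = 0.
Adding the 3 first-order conditions: 1058 − 4Q = 0, so Q = 529/2.
Back-substituting: q_G = (387 − 529/2) = 245/2, q_L = (269 − 529/2) = 9/2, q_B = (402 − 529/2) = 275/2.

4.50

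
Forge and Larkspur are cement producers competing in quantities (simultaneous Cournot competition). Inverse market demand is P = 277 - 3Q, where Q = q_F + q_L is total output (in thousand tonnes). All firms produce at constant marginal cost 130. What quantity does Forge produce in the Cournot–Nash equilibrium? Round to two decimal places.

16.33

A representative firm's profit is π_i = q_i(277 - 3Q) - 130q_i.
Setting ∂π_i/∂q_i = 0 with rivals' quantities fixed: 147 - 6q_i - 3q_j = 0.
By symmetry each firm produces the same amount; substituting q_j = q_i yields q_i = 147/9 = 49/3.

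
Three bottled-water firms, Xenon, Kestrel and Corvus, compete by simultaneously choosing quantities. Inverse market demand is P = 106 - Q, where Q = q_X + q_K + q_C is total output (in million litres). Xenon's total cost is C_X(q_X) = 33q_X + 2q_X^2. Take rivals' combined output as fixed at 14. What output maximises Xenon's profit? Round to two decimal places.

9.83

With rivals' combined output fixed at 14, Xenon's profit is π_X = (106 - 14 - q_X)q_X - (33q_X + 2q_X²) = (92 - q_X)q_X - (33q_X + 2q_X²).
∂π_X/∂q_X = 59 - 6q_X = 0, so q_X = 59/6.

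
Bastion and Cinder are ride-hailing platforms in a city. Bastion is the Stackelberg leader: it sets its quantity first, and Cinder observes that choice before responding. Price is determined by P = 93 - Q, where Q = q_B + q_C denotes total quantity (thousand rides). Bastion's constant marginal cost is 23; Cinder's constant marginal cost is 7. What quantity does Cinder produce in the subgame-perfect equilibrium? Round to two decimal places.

The follower Cinder best-responds to any q_B: π_C = (93 - Q)q_C - 7q_C.
∂π_C/∂q_C = 86 - q_B - 2q_C = 0 gives the reaction function q_C = (86 - q_B)/2.
The leader anticipates this reaction. Substituting into P = 93 - Q gives P = 50 - (1/2)q_B, so π_B = (50 - (1/2)q_B)q_B - 23q_B.
Maximising: ∂π_B/∂q_B = 27 - q_B = 0, giving q_B = 27.
Then q_C = (86 - 27)/2 = 59/2.

29.50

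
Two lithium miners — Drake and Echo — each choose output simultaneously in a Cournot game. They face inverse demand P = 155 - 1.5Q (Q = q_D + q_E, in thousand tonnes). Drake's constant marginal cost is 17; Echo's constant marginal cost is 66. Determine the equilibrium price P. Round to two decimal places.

79.33

Drake's profit: π_D = (155 - 1.5Q)q_D - (17q_D). Setting ∂π_D/∂q_D = 0: 138 - 3q_D - (3/2)(q_E) = 0.
Echo's profit: π_E = (155 - 1.5Q)q_E - (66q_E). Setting ∂π_E/∂q_E = 0: 89 - 3q_E - (3/2)(q_D) = 0.
So q_D = (138 - (3/2)q_E)/3 and q_E = (89 - (3/2)q_D)/3.
Substituting one into the other gives q_D = 374/9 and q_E = 80/9.
Total output Q = 454/9, so price P = 155 - (3/2)·(454/9) = 238/3.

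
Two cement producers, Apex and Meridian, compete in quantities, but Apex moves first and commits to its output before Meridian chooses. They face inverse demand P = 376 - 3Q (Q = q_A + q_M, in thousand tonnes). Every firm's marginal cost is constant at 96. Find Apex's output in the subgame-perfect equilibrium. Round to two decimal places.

Solve by backward induction. Given q_A, the follower Meridian maximises π_M = (376 - 3q_A - 3q_M)q_M - 96q_M.
Setting the follower's marginal profit to zero, 280 - 3q_A - 6q_M = 0, i.e. q_M = (280 - 3q_A)/6.
Apex substitutes q_M(q_A) into its own profit: π_A = q_A(376 - 3q_A - (280 - 3q_A)/2) - 96q_A = (236 - (3/2)q_A)q_A - 96q_A.
Leader FOC: 140 - 3q_A = 0, so q_A = 140/3.
Then q_M = (280 - 3·(140/3))/6 = 70/3.

46.67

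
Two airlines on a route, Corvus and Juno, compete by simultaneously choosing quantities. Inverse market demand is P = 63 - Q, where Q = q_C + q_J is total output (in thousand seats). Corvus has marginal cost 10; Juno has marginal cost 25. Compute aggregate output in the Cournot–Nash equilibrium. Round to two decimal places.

30.33

Corvus's profit: π_C = (63 - Q)q_C - (10q_C). Setting ∂π_C/∂q_C = 0: 53 - 2q_C - (q_J) = 0.
Juno's first-order condition: 38 - 2q_J - (q_C) = 0.
So q_C = (53 - q_J)/2 and q_J = (38 - q_C)/2.
Solving the pair: q_C = 68/3, q_J = 23/3.
Total output Q = 68/3 + 23/3 = 91/3.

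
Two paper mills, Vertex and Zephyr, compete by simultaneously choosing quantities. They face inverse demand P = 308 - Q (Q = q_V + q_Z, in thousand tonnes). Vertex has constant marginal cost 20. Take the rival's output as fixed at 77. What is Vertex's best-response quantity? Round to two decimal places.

With the rival's output fixed at 77, Vertex's profit is π_V = (308 - 77 - q_V)q_V - (20q_V) = (231 - q_V)q_V - (20q_V).
∂π_V/∂q_V = 211 - 2q_V = 0, so q_V = 211/2.

105.50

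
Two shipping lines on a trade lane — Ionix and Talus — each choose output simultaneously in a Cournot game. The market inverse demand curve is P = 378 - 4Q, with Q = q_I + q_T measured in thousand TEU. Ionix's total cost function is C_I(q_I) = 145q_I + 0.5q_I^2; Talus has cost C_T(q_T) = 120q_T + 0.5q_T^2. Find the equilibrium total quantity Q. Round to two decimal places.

37.77

Ionix's profit: π_I = (378 - 4Q)q_I - (145q_I + (1/2)q_I²). Setting ∂π_I/∂q_I = 0: 233 - 9q_I - 4(q_T) = 0.
Talus's profit: π_T = (378 - 4Q)q_T - (120q_T + (1/2)q_T²). Setting ∂π_T/∂q_T = 0: 258 - 9q_T - 4(q_I) = 0.
Best responses: q_I = (233 - 4q_T)/9, q_T = (258 - 4q_I)/9.
Substituting one into the other gives q_I = 213/13 and q_T = 278/13.
Total output Q = 213/13 + 278/13 = 491/13.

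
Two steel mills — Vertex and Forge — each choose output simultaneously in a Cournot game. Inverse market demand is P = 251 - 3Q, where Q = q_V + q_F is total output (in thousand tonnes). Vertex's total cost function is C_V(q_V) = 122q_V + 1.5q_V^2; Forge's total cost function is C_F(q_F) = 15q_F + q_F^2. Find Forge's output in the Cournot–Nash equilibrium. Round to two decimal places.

27.57

Vertex's profit: π_V = (251 - 3Q)q_V - (122q_V + (3/2)q_V²). Setting ∂π_V/∂q_V = 0: 129 - 9q_V - 3(q_F) = 0.
Forge's profit: π_F = (251 - 3Q)q_F - (15q_F + q_F²). Setting ∂π_F/∂q_F = 0: 236 - 8q_F - 3(q_V) = 0.
Best responses: q_V = (129 - 3q_F)/9, q_F = (236 - 3q_V)/8.
Substituting one into the other gives q_V = 36/7 and q_F = 193/7.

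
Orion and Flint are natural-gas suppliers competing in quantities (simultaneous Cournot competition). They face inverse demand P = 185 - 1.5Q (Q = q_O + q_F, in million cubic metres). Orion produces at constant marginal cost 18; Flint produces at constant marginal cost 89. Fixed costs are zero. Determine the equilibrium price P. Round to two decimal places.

97.33

Orion's profit: π_O = (185 - 1.5Q)q_O - (18q_O). Setting ∂π_O/∂q_O = 0: 167 - 3q_O - (3/2)(q_F) = 0.
Flint's profit: π_F = (185 - 1.5Q)q_F - (89q_F). Setting ∂π_F/∂q_F = 0: 96 - 3q_F - (3/2)(q_O) = 0.
So q_O = (167 - (3/2)q_F)/3 and q_F = (96 - (3/2)q_O)/3.
Substituting one into the other gives q_O = 476/9 and q_F = 50/9.
Total output Q = 526/9, so price P = 185 - (3/2)·(526/9) = 292/3.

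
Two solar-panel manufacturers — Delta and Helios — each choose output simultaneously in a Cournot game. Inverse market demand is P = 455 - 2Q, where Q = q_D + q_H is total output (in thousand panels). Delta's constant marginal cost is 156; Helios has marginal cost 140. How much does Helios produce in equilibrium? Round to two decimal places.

Delta's profit: π_D = (455 - 2Q)q_D - (156q_D). Setting ∂π_D/∂q_D = 0: 299 - 4q_D - 2(q_H) = 0.
Helios's first-order condition: 315 - 4q_H - 2(q_D) = 0.
Best responses: q_D = (299 - 2q_H)/4, q_H = (315 - 2q_D)/4.
Substituting one into the other gives q_D = 283/6 and q_H = 331/6.

55.17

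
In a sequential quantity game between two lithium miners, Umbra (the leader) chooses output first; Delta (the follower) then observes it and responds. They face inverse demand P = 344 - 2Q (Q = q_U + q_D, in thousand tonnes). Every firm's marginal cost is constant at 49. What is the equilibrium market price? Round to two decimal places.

The follower Delta best-responds to any q_U: π_D = (344 - 2Q)q_D - 49q_D.
∂π_D/∂q_D = 295 - 2q_U - 4q_D = 0 gives the reaction function q_D = (295 - 2q_U)/4.
The leader anticipates this reaction. Substituting into P = 344 - 2Q gives P = 393/2 - q_U, so π_U = (393/2 - q_U)q_U - 49q_U.
Maximising: ∂π_U/∂q_U = 295/2 - 2q_U = 0, giving q_U = 295/4.
Then q_D = (295 - 2·(295/4))/4 = 295/8.
Total output Q = 885/8, so price P = 344 - 2·(885/8) = 491/4.

122.75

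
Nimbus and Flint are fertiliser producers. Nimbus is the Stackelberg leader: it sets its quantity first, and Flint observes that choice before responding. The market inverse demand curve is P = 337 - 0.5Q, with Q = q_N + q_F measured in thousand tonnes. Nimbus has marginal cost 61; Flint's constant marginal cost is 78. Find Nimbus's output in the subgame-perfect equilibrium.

293

Solve by backward induction. Given q_N, the follower Flint maximises π_F = (337 - (1/2)q_N - (1/2)q_F)q_F - 78q_F.
∂π_F/∂q_F = 259 - (1/2)q_N - q_F = 0 gives the reaction function q_F = (259 - (1/2)q_N).
Nimbus substitutes q_F(q_N) into its own profit: π_N = q_N(337 - (1/2)q_N - (259 - (1/2)q_N)/2) - 61q_N = (415/2 - (1/4)q_N)q_N - 61q_N.
Maximising: ∂π_N/∂q_N = 293/2 - (1/2)q_N = 0, giving q_N = 293.
Then q_F = (259 - (1/2)·293) = 225/2.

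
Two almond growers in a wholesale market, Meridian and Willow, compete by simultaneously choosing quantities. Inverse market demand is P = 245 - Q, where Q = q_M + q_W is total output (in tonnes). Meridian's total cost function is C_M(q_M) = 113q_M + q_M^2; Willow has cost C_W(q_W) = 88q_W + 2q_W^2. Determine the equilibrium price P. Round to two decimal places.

Meridian's profit: π_M = (245 - Q)q_M - (113q_M + q_M²). Setting ∂π_M/∂q_M = 0: 132 - 4q_M - (q_W) = 0.
Willow's first-order condition: 157 - 6q_W - (q_M) = 0.
Best responses: q_M = (132 - q_W)/4, q_W = (157 - q_M)/6.
Substituting one into the other gives q_M = 635/23 and q_W = 496/23.
Total output Q = 1131/23, so price P = 245 - 1131/23 = 195.8261.

195.83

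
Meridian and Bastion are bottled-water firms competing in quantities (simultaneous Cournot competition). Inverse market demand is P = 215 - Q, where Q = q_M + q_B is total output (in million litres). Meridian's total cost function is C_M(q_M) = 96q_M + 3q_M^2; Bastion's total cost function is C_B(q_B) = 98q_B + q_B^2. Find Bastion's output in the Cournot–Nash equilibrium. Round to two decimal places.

26.35

Meridian's profit: π_M = (215 - Q)q_M - (96q_M + 3q_M²). Setting ∂π_M/∂q_M = 0: 119 - 8q_M - (q_B) = 0.
Bastion's profit: π_B = (215 - Q)q_B - (98q_B + q_B²). Setting ∂π_B/∂q_B = 0: 117 - 4q_B - (q_M) = 0.
So q_M = (119 - q_B)/8 and q_B = (117 - q_M)/4.
Solving the pair: q_M = 359/31, q_B = 817/31.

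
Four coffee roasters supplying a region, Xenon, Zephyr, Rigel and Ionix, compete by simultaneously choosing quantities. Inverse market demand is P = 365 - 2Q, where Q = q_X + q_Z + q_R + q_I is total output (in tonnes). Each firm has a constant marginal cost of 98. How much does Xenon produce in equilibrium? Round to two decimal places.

A representative firm's profit is π_i = q_i(365 - 2Q) - 98q_i.
First-order condition (treating rivals' output as given): 267 - 4q_i - 2·Σ_{j≠i} q_j = 0.
By symmetry each firm produces the same amount; substituting Σ_{j≠i} q_j = 3q_i yields q_i = 267/10.

26.70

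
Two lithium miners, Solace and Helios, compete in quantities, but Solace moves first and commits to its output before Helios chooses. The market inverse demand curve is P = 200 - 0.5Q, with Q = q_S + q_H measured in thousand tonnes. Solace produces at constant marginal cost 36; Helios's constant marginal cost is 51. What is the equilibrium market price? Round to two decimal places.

80.75

The follower Helios best-responds to any q_S: π_H = (200 - 0.5Q)q_H - 51q_H.
Setting the follower's marginal profit to zero, 149 - (1/2)q_S - q_H = 0, i.e. q_H = (149 - (1/2)q_S).
Solace substitutes q_H(q_S) into its own profit: π_S = q_S(200 - (1/2)q_S - (149 - (1/2)q_S)/2) - 36q_S = (251/2 - (1/4)q_S)q_S - 36q_S.
Leader FOC: 179/2 - (1/2)q_S = 0, so q_S = 179.
Then q_H = (149 - (1/2)·179) = 119/2.
Total output Q = 477/2, so price P = 200 - (1/2)·(477/2) = 323/4.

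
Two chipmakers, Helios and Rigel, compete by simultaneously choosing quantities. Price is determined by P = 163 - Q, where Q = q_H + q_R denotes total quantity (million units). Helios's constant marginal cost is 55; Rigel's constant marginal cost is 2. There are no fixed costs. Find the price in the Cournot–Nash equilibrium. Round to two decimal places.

Helios's profit: π_H = (163 - Q)q_H - (55q_H). Setting ∂π_H/∂q_H = 0: 108 - 2q_H - (q_R) = 0.
Rigel's profit: π_R = (163 - Q)q_R - (2q_R). Setting ∂π_R/∂q_R = 0: 161 - 2q_R - (q_H) = 0.
Rearranging gives the reaction functions q_H = (108 - q_R)/2 and q_R = (161 - q_H)/2.
Substituting one into the other gives q_H = 55/3 and q_R = 214/3.
Total output Q = 269/3, so price P = 163 - 269/3 = 220/3.

73.33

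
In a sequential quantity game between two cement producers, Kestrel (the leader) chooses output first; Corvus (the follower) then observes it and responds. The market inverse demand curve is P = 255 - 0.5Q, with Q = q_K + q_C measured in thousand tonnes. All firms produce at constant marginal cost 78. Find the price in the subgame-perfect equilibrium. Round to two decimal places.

122.25

Solve by backward induction. Given q_K, the follower Corvus maximises π_C = (255 - (1/2)q_K - (1/2)q_C)q_C - 78q_C.
∂π_C/∂q_C = 177 - (1/2)q_K - q_C = 0 gives the reaction function q_C = (177 - (1/2)q_K).
Kestrel substitutes q_C(q_K) into its own profit: π_K = q_K(255 - (1/2)q_K - (177 - (1/2)q_K)/2) - 78q_K = (333/2 - (1/4)q_K)q_K - 78q_K.
Maximising: ∂π_K/∂q_K = 177/2 - (1/2)q_K = 0, giving q_K = 177.
Then q_C = (177 - (1/2)·177) = 177/2.
Total output Q = 531/2, so price P = 255 - (1/2)·(531/2) = 489/4.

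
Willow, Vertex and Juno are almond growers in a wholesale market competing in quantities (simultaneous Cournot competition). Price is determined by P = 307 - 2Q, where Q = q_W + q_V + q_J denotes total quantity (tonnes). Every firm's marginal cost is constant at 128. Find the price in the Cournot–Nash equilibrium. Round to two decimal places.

172.75

Each firm earns π_i = (307 - 2Q)q_i - 128q_i.
Setting ∂π_i/∂q_i = 0 with rivals' quantities fixed: 179 - 4q_i - 2·Σ_{j≠i} q_j = 0.
With identical firms every q_j equals q_i, so Σ_{j≠i} q_j = 2q_i and 179 = 8q_i, giving q_i = 179/8.
Total output Q = 537/8, so price P = 307 - 2·(537/8) = 691/4.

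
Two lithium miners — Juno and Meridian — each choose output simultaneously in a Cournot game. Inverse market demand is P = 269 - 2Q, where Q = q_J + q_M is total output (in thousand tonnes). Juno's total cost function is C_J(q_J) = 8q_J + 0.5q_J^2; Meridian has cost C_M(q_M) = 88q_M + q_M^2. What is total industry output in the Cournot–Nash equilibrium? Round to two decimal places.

61.04

Juno's profit: π_J = (269 - 2Q)q_J - (8q_J + (1/2)q_J²). Setting ∂π_J/∂q_J = 0: 261 - 5q_J - 2(q_M) = 0.
Meridian's profit: π_M = (269 - 2Q)q_M - (88q_M + q_M²). Setting ∂π_M/∂q_M = 0: 181 - 6q_M - 2(q_J) = 0.
Best responses: q_J = (261 - 2q_M)/5, q_M = (181 - 2q_J)/6.
Substituting one into the other gives q_J = 602/13 and q_M = 383/26.
Total output Q = 602/13 + 383/26 = 1587/26.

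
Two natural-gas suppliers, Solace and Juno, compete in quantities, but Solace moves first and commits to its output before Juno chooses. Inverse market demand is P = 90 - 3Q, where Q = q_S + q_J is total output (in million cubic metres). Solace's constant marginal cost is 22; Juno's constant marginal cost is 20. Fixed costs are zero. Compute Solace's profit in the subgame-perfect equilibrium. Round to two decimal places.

Solve by backward induction. Given q_S, the follower Juno maximises π_J = (90 - 3q_S - 3q_J)q_J - 20q_J.
Setting the follower's marginal profit to zero, 70 - 3q_S - 6q_J = 0, i.e. q_J = (70 - 3q_S)/6.
The leader anticipates this reaction. Substituting into P = 90 - 3Q gives P = 55 - (3/2)q_S, so π_S = (55 - (3/2)q_S)q_S - 22q_S.
The leader's first-order condition 33 - 3q_S = 0 yields q_S = 11.
Then q_J = (70 - 3·11)/6 = 37/6.
Price P = 90 - 3·(103/6) = 77/2.
Solace's profit: (77/2 - 22)·11 = 363/2.

181.50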